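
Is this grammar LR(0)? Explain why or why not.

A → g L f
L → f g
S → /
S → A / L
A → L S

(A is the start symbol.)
Augment with A' → A and build the canonical LR(0) collection (I0 = CLOSURE({[A' → . A]}), then GOTO on every symbol after a dot until no new states appear). It has 13 states:
  I0: { [A → . L S], [A → . g L f], [A' → . A], [L → . f g] }  — shift
  I1: { [A' → A .] }  — accept
  I2: { [A → . L S], [A → . g L f], [A → L . S], [L → . f g], [S → . /], [S → . A / L] }  — shift
  I3: { [L → f . g] }  — shift
  I4: { [A → g . L f], [L → . f g] }  — shift
  I5: { [A → g L . f] }  — shift
  I6: { [A → g L f .] }  — reduce
  I7: { [L → f g .] }  — reduce
  I8: { [S → / .] }  — reduce
  I9: { [S → A . / L] }  — shift
  I10: { [A → L S .] }  — reduce
  I11: { [L → . f g], [S → A / . L] }  — shift
  I12: { [S → A / L .] }  — reduce

Every state is either a pure shift/goto state or contains exactly one complete item and nothing to shift — no conflicts. The grammar is LR(0).

Answer: Yes, the grammar is LR(0)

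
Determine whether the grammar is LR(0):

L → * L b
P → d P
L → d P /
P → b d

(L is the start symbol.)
Augment with L' → L and build the canonical LR(0) collection (I0 = CLOSURE({[L' → . L]}), then GOTO on every symbol after a dot until no new states appear). It has 12 states:
  I0: { [L → . * L b], [L → . d P /], [L' → . L] }  — shift
  I1: { [L → * . L b], [L → . * L b], [L → . d P /] }  — shift
  I2: { [L' → L .] }  — accept
  I3: { [L → d . P /], [P → . b d], [P → . d P] }  — shift
  I4: { [L → d P . /] }  — shift
  I5: { [P → b . d] }  — shift
  I6: { [P → . b d], [P → . d P], [P → d . P] }  — shift
  I7: { [P → d P .] }  — reduce
  I8: { [P → b d .] }  — reduce
  I9: { [L → d P / .] }  — reduce
  I10: { [L → * L . b] }  — shift
  I11: { [L → * L b .] }  — reduce

Every state is either a pure shift/goto state or contains exactly one complete item and nothing to shift — no conflicts. The grammar is LR(0).

Answer: Yes, the grammar is LR(0)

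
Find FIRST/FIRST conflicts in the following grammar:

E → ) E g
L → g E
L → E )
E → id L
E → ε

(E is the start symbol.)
No FIRST/FIRST conflicts.

A FIRST/FIRST conflict occurs when two productions N → α and N → β for the same non-terminal have FIRST(α) ∩ FIRST(β) ≠ ∅ (with ε ∈ FIRST of a nullable right-hand side, so two nullable alternatives also conflict).

FIRST sets of the non-terminals at (or reachable through a nullable prefix from) the front of some alternative:
  FIRST(E) = { ')', 'id', ε }

Productions for E:
  E → ) E g: FIRST = { ')' }
  E → id L: FIRST = { 'id' }
  E → ε: FIRST = { ε }
Productions for L:
  L → g E: FIRST = { 'g' }
  L → E ): FIRST = { ')', 'id' }

All alternatives of each non-terminal have pairwise disjoint FIRST sets.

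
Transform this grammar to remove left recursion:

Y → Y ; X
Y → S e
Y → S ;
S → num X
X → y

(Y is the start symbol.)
Y → S e Y'
Y → S ; Y'
Y' → ; X Y'
Y' → ε
S → num X
X → y

Y is directly left-recursive. The standard transformation for
  A → A α₁ | ... | A α_m | β₁ | ... | β_n
is
  A  → β₁ A' | ... | β_n A'
  A' → α₁ A' | ... | α_m A' | ε

Y → S e becomes Y → S e Y'
Y → S ; becomes Y → S ; Y'
Y → Y ; X becomes Y' → ; X Y'
Add Y' → ε

Productions for other non-terminals are unchanged:
  S → num X
  X → y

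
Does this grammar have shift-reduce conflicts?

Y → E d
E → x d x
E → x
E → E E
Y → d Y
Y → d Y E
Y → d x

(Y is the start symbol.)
Augment with Y' → Y and build the canonical LR(0) collection (I0 = CLOSURE({[Y' → . Y]}), then GOTO on every symbol after a dot until no new states appear). It has 12 states:
  I0: { [E → . E E], [E → . x d x], [E → . x], [Y → . E d], [Y → . d Y E], [Y → . d Y], [Y → . d x], [Y' → . Y] }  — shift
  I1: { [E → . E E], [E → . x d x], [E → . x], [E → E . E], [Y → E . d] }  — shift
  I2: { [Y' → Y .] }  — accept
  I3: { [E → . E E], [E → . x d x], [E → . x], [Y → . E d], [Y → . d Y E], [Y → . d Y], [Y → . d x], [Y → d . Y E], [Y → d . Y], [Y → d . x] }  — shift
  I4: { [E → x . d x], [E → x .] }  — shift, reduce
  I5: { [E → x d . x] }  — shift
  I6: { [E → x d x .] }  — reduce
  I7: { [E → . E E], [E → . x d x], [E → . x], [Y → d Y . E], [Y → d Y .] }  — shift, reduce
  I8: { [E → x . d x], [E → x .], [Y → d x .] }  — shift, 2 reduces
  I9: { [E → . E E], [E → . x d x], [E → . x], [E → E . E], [Y → d Y E .] }  — shift, reduce
  I10: { [E → . E E], [E → . x d x], [E → . x], [E → E . E], [E → E E .] }  — shift, reduce
  I11: { [Y → E d .] }  — reduce

I4 contains reduce item [E → x .] and shift item [E → x . d x] — shift-reduce conflict.
I7 contains reduce item [Y → d Y .] and shift items [E → . x], [E → . x d x] — shift-reduce conflict.
I8 contains reduce items [E → x .], [Y → d x .] and shift item [E → x . d x] — shift-reduce conflict.
I9 contains reduce item [Y → d Y E .] and shift items [E → . x], [E → . x d x] — shift-reduce conflict.
I10 contains reduce item [E → E E .] and shift items [E → . x], [E → . x d x] — shift-reduce conflict.

Answer: Yes — I4: [E → x .] vs [E → x . d x]; I7: [Y → d Y .] vs [E → . x]; I8: [E → x .] vs [E → x . d x]; I9: [Y → d Y E .] vs [E → . x]; I10: [E → E E .] vs [E → . x]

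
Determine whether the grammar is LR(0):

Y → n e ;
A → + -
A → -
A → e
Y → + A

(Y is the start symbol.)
A grammar is LR(0) if no state in the canonical LR(0) collection has:
  - both a shift item (dot before a terminal) and a complete item (shift-reduce conflict), or
  - two or more complete items (reduce-reduce conflict; the accept item [Y' → Y .] counts as a complete item here).

Augment with Y' → Y and build the canonical LR(0) collection (I0 = CLOSURE({[Y' → . Y]}), then GOTO on every symbol after a dot until no new states appear). It has 11 states:
  I0: { [Y → . + A], [Y → . n e ;], [Y' → . Y] }  — shift
  I1: { [A → . + -], [A → . -], [A → . e], [Y → + . A] }  — shift
  I2: { [Y' → Y .] }  — accept
  I3: { [Y → n . e ;] }  — shift
  I4: { [Y → n e . ;] }  — shift
  I5: { [Y → n e ; .] }  — reduce
  I6: { [A → + . -] }  — shift
  I7: { [A → - .] }  — reduce
  I8: { [Y → + A .] }  — reduce
  I9: { [A → e .] }  — reduce
  I10: { [A → + - .] }  — reduce

Every state is either a pure shift/goto state or contains exactly one complete item and nothing to shift — no conflicts. The grammar is LR(0).

Answer: Yes, the grammar is LR(0)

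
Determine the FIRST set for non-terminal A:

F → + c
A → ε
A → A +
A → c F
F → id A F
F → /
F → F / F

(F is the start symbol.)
{ '+', 'c', ε }

From A → ε:
  - ε-production, so ε ∈ FIRST(A)
From A → A +:
  - A is the symbol being defined: contributes nothing new
    A is nullable, so continue to the next symbol
  - '+' is a terminal: add '+' and stop
From A → c F:
  - c is a terminal: add 'c' and stop

Collecting: FIRST(A) = { '+', 'c', ε }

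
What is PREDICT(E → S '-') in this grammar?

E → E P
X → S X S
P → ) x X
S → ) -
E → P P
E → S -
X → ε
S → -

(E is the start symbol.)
{ ')', '-' }

PREDICT(E → S '-') = (FIRST(RHS) \ {ε}) ∪ (FOLLOW(E) if ε ∈ FIRST(RHS), i.e. RHS ⇒* ε)
FIRST(S) = { ')', '-' }
FIRST(S '-') = { ')', '-' }
ε ∉ FIRST(S '-'), so FOLLOW(E) is not added.
PREDICT(E → S '-') = { ')', '-' }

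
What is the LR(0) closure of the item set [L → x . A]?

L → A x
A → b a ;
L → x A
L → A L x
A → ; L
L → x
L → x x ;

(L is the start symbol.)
To compute CLOSURE, for each item [A → α.Bβ] where B is a non-terminal, add [B → .γ] for all productions B → γ; repeat for the newly added items until nothing changes.

Start with: [L → x . A]
  [L → x . A] has the dot before A: add [A → . b a ;], [A → . ; L]
No further items can be added.

CLOSURE = { [A → . ; L], [A → . b a ;], [L → x . A] }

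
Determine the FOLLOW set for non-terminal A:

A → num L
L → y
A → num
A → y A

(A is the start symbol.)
{ $ }

A is the start symbol, so $ ∈ FOLLOW(A).
In A → y A: A is at the end; this adds FOLLOW(A) to itself — nothing new

Taking the union: FOLLOW(A) = { $ }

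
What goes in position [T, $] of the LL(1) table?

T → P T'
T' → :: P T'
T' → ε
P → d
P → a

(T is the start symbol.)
To find M[T, $], we find productions for T where $ is in the predict set (PREDICT(N → α) = (FIRST(α) \ {ε}) ∪ (FOLLOW(N) if α ⇒* ε)).

Relevant sets:
  FIRST(P) = { 'a', 'd' }

T → P T': PREDICT = { 'a', 'd' }

M[T, $] is empty (no production applies)

Answer: Empty (error entry)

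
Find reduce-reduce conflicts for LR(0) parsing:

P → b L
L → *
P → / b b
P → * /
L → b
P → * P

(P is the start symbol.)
No reduce-reduce conflicts

Augment with P' → P and build the canonical LR(0) collection (I0 = CLOSURE({[P' → . P]}), then GOTO on every symbol after a dot until no new states appear). It has 12 states:
  I0: { [P → . * /], [P → . * P], [P → . / b b], [P → . b L], [P' → . P] }  — shift
  I1: { [P → * . /], [P → * . P], [P → . * /], [P → . * P], [P → . / b b], [P → . b L] }  — shift
  I2: { [P → / . b b] }  — shift
  I3: { [P' → P .] }  — accept
  I4: { [L → . *], [L → . b], [P → b . L] }  — shift
  I5: { [L → * .] }  — reduce
  I6: { [P → b L .] }  — reduce
  I7: { [L → b .] }  — reduce
  I8: { [P → / b . b] }  — shift
  I9: { [P → / b b .] }  — reduce
  I10: { [P → * / .], [P → / . b b] }  — shift, reduce
  I11: { [P → * P .] }  — reduce

No state contains more than one complete item.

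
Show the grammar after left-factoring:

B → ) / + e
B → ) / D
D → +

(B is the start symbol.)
Left-factoring transforms A → αβ₁ | αβ₂ into A → αA' and A' → β₁ | β₂
(α is the longest common prefix among the alternatives). Repeat until
no nonterminal has two alternatives with a common prefix.

Round 1: B has alternatives sharing prefix ') /'. Introduce B': B → ) / B'
  Add: B' → + e
  Add: B' → D

No remaining common prefixes — done.

Resulting grammar:
B → ) / B'
B' → + e
B' → D
D → +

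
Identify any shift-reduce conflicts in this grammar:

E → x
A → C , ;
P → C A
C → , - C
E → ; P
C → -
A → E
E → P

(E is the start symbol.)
Augment with E' → E and build the canonical LR(0) collection (I0 = CLOSURE({[E' → . E]}), then GOTO on every symbol after a dot until no new states appear). It has 16 states:
  I0: { [C → . , - C], [C → . -], [E → . ; P], [E → . P], [E → . x], [E' → . E], [P → . C A] }  — shift
  I1: { [C → , . - C] }  — shift
  I2: { [C → - .] }  — reduce
  I3: { [C → . , - C], [C → . -], [E → ; . P], [P → . C A] }  — shift
  I4: { [A → . C , ;], [A → . E], [C → . , - C], [C → . -], [E → . ; P], [E → . P], [E → . x], [P → . C A], [P → C . A] }  — shift
  I5: { [E' → E .] }  — accept
  I6: { [E → P .] }  — reduce
  I7: { [E → x .] }  — reduce
  I8: { [P → C A .] }  — reduce
  I9: { [A → . C , ;], [A → . E], [A → C . , ;], [C → . , - C], [C → . -], [E → . ; P], [E → . P], [E → . x], [P → . C A], [P → C . A] }  — shift
  I10: { [A → E .] }  — reduce
  I11: { [A → C , . ;], [C → , . - C] }  — shift
  I12: { [C → , - . C], [C → . , - C], [C → . -] }  — shift
  I13: { [A → C , ; .] }  — reduce
  I14: { [C → , - C .] }  — reduce
  I15: { [E → ; P .] }  — reduce

No state contains both a complete item and a shift item.

Answer: No shift-reduce conflicts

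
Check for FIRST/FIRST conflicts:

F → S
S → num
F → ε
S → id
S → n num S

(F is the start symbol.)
No FIRST/FIRST conflicts.

A FIRST/FIRST conflict occurs when two productions N → α and N → β for the same non-terminal have FIRST(α) ∩ FIRST(β) ≠ ∅ (with ε ∈ FIRST of a nullable right-hand side, so two nullable alternatives also conflict).

FIRST sets of the non-terminals at (or reachable through a nullable prefix from) the front of some alternative:
  FIRST(S) = { 'id', 'n', 'num' }

Productions for F:
  F → S: FIRST = { 'id', 'n', 'num' }
  F → ε: FIRST = { ε }
Productions for S:
  S → num: FIRST = { 'num' }
  S → id: FIRST = { 'id' }
  S → n num S: FIRST = { 'n' }

All alternatives of each non-terminal have pairwise disjoint FIRST sets.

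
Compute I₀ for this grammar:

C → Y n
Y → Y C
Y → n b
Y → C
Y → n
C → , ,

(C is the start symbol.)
First, augment the grammar with C' → C
I₀ = CLOSURE({ [C' → . C] }):
  [C' → . C] has the dot before C: add [C → . Y n], [C → . , ,]
  [C → . Y n] has the dot before Y: add [Y → . Y C], [Y → . n b], [Y → . C], [Y → . n]
No further items can be added.

I₀ = { [C → . , ,], [C → . Y n], [C' → . C], [Y → . C], [Y → . Y C], [Y → . n b], [Y → . n] }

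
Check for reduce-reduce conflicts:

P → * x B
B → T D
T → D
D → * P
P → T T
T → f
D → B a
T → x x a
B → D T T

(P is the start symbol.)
Augment with P' → P and build the canonical LR(0) collection (I0 = CLOSURE({[P' → . P]}), then GOTO on every symbol after a dot until no new states appear). It has 21 states:
  I0: { [B → . D T T], [B → . T D], [D → . * P], [D → . B a], [P → . * x B], [P → . T T], [P' → . P], [T → . D], [T → . f], [T → . x x a] }  — shift
  I1: { [B → . D T T], [B → . T D], [D → * . P], [D → . * P], [D → . B a], [P → * . x B], [P → . * x B], [P → . T T], [T → . D], [T → . f], [T → . x x a] }  — shift
  I2: { [D → B . a] }  — shift
  I3: { [B → . D T T], [B → . T D], [B → D . T T], [D → . * P], [D → . B a], [T → . D], [T → . f], [T → . x x a], [T → D .] }  — shift, reduce
  I4: { [P' → P .] }  — accept
  I5: { [B → . D T T], [B → . T D], [B → T . D], [D → . * P], [D → . B a], [P → T . T], [T → . D], [T → . f], [T → . x x a] }  — shift
  I6: { [T → f .] }  — reduce
  I7: { [T → x . x a] }  — shift
  I8: { [T → x x . a] }  — shift
  I9: { [T → x x a .] }  — reduce
  I10: { [B → . D T T], [B → . T D], [D → * . P], [D → . * P], [D → . B a], [P → . * x B], [P → . T T], [T → . D], [T → . f], [T → . x x a] }  — shift
  I11: { [B → . D T T], [B → . T D], [B → D . T T], [B → T D .], [D → . * P], [D → . B a], [T → . D], [T → . f], [T → . x x a], [T → D .] }  — shift, 2 reduces
  I12: { [B → . D T T], [B → . T D], [B → T . D], [D → . * P], [D → . B a], [P → T T .], [T → . D], [T → . f], [T → . x x a] }  — shift, reduce
  I13: { [B → . D T T], [B → . T D], [B → T . D], [D → . * P], [D → . B a], [T → . D], [T → . f], [T → . x x a] }  — shift
  I14: { [B → . D T T], [B → . T D], [B → D T . T], [B → T . D], [D → . * P], [D → . B a], [T → . D], [T → . f], [T → . x x a] }  — shift
  I15: { [B → . D T T], [B → . T D], [B → D T T .], [B → T . D], [D → . * P], [D → . B a], [T → . D], [T → . f], [T → . x x a] }  — shift, reduce
  I16: { [D → * P .] }  — reduce
  I17: { [D → B a .] }  — reduce
  I18: { [B → . D T T], [B → . T D], [D → . * P], [D → . B a], [P → * x . B], [T → . D], [T → . f], [T → . x x a], [T → x . x a] }  — shift
  I19: { [D → B . a], [P → * x B .] }  — shift, reduce
  I20: { [T → x . x a], [T → x x . a] }  — shift

I11 contains complete items [B → T D .], [T → D .] — reduce-reduce conflict.

Answer: Yes — I11: [B → T D .] vs [T → D .]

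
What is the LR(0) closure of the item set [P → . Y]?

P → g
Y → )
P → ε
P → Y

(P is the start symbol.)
To compute CLOSURE, for each item [A → α.Bβ] where B is a non-terminal, add [B → .γ] for all productions B → γ; repeat for the newly added items until nothing changes.

Start with: [P → . Y]
  [P → . Y] has the dot before Y: add [Y → . )]
No further items can be added.

CLOSURE = { [P → . Y], [Y → . )] }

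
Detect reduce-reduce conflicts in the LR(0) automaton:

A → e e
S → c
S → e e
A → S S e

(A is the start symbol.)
Yes — I5: [A → e e .] vs [S → e e .]

Augment with A' → A and build the canonical LR(0) collection (I0 = CLOSURE({[A' → . A]}), then GOTO on every symbol after a dot until no new states appear). It has 10 states:
  I0: { [A → . S S e], [A → . e e], [A' → . A], [S → . c], [S → . e e] }  — shift
  I1: { [A' → A .] }  — accept
  I2: { [A → S . S e], [S → . c], [S → . e e] }  — shift
  I3: { [S → c .] }  — reduce
  I4: { [A → e . e], [S → e . e] }  — shift
  I5: { [A → e e .], [S → e e .] }  — 2 reduces
  I6: { [A → S S . e] }  — shift
  I7: { [S → e . e] }  — shift
  I8: { [S → e e .] }  — reduce
  I9: { [A → S S e .] }  — reduce

I5 contains complete items [A → e e .], [S → e e .] — reduce-reduce conflict.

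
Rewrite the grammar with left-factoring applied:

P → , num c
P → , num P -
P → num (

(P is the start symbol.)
Left-factoring transforms A → αβ₁ | αβ₂ into A → αA' and A' → β₁ | β₂
(α is the longest common prefix among the alternatives). Repeat until
no nonterminal has two alternatives with a common prefix.

Round 1: P has alternatives sharing prefix ', num'. Introduce P': P → , num P'
  Add: P' → c
  Add: P' → P -

No remaining common prefixes — done.

Resulting grammar:
P → , num P'
P' → c
P' → P -
P → num (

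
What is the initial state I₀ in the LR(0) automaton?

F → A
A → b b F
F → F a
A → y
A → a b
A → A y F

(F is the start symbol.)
{ [A → . A y F], [A → . a b], [A → . b b F], [A → . y], [F → . A], [F → . F a], [F' → . F] }

First, augment the grammar with F' → F
I₀ = CLOSURE({ [F' → . F] }):
  [F' → . F] has the dot before F: add [F → . A], [F → . F a]
  [F → . A] has the dot before A: add [A → . b b F], [A → . y], [A → . a b], [A → . A y F]
No further items can be added.

I₀ = { [A → . A y F], [A → . a b], [A → . b b F], [A → . y], [F → . A], [F → . F a], [F' → . F] }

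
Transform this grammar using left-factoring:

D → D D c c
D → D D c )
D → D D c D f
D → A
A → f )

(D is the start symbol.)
D → D D c D'
D' → c
D' → )
D' → D f
D → A
A → f )

Left-factoring transforms A → αβ₁ | αβ₂ into A → αA' and A' → β₁ | β₂
(α is the longest common prefix among the alternatives). Repeat until
no nonterminal has two alternatives with a common prefix.

Round 1: D has alternatives sharing prefix 'D D c'. Introduce D': D → D D c D'
  Add: D' → c
  Add: D' → )
  Add: D' → D f

No remaining common prefixes — done.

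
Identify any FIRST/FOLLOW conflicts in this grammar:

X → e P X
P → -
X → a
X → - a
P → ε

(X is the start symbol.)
Yes. P → '-' with FOLLOW(P) on { '-' }

A FIRST/FOLLOW conflict occurs when a non-terminal N has a nullable alternative N → β (β ⇒* ε) and another alternative N → α with FIRST(α) ∩ FOLLOW(N) ≠ ∅: on such a lookahead the parser cannot decide between expanding α and letting N vanish via β.

Nullable non-terminals: P.

P: nullable alternative(s) P → ε; FOLLOW(P) = { '-', 'a', 'e' }
  P → -: FIRST \ {ε} = { '-' } — overlaps FOLLOW(P) on { '-' }: CONFLICT
  P → ε: FIRST \ {ε} = { } — this is the only nullable alternative, skip

X has no nullable alternative, so no FIRST/FOLLOW check is needed there.

So the grammar has 1 FIRST/FOLLOW conflict (marked CONFLICT above).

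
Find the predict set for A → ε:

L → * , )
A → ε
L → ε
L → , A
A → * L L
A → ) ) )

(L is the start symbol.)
PREDICT(A → ε) = (FIRST(RHS) \ {ε}) ∪ (FOLLOW(A) if ε ∈ FIRST(RHS), i.e. RHS ⇒* ε)
The right-hand side is ε (FIRST(ε) = { ε }), so the predict set is FOLLOW(A) = { $, '*', ',' }
PREDICT(A → ε) = { $, '*', ',' }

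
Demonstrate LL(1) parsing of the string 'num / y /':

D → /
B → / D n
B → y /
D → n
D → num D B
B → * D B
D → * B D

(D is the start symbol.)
LL(1) parsing maintains a stack (initially the start symbol over $) and the input. At each step: if the stack top is a terminal, match it against the current input token; if it is a non-terminal N, replace it with the RHS of M[N, lookahead] (the unique production whose predict set contains the lookahead).

Stack is shown with the top on the left.

Stack      Input        Action
------------------------------
D $        num / y / $  output D → num D B
num D B $  num / y / $  match 'num'
D B $      / y / $      output D → /
/ B $      / y / $      match '/'
B $        y / $        output B → y /
y / $      y / $        match 'y'
/ $        / $          match '/'
$          $            accept

The string is accepted.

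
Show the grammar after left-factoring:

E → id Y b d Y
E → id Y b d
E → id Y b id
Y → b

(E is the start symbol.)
Left-factoring transforms A → αβ₁ | αβ₂ into A → αA' and A' → β₁ | β₂
(α is the longest common prefix among the alternatives). Repeat until
no nonterminal has two alternatives with a common prefix.

Round 1: E has alternatives sharing prefix 'id Y b'. Introduce E': E → id Y b E'
  Add: E' → d Y
  Add: E' → d
  Add: E' → id

Round 2: E' has alternatives sharing prefix 'd'. Introduce E'': E' → d E''
  Add: E'' → Y
  Add: E'' → ε

No remaining common prefixes — done.

Resulting grammar:
E → id Y b E'
E' → d E''
E'' → Y
E'' → ε
E' → id
Y → b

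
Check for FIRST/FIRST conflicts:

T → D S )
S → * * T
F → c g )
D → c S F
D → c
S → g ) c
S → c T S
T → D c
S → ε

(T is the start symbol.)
A FIRST/FIRST conflict occurs when two productions N → α and N → β for the same non-terminal have FIRST(α) ∩ FIRST(β) ≠ ∅ (with ε ∈ FIRST of a nullable right-hand side, so two nullable alternatives also conflict).

FIRST sets of the non-terminals at (or reachable through a nullable prefix from) the front of some alternative:
  FIRST(D) = { 'c' }

Productions for T:
  T → D S ): FIRST = { 'c' }
  T → D c: FIRST = { 'c' }
Productions for S:
  S → * * T: FIRST = { '*' }
  S → g ) c: FIRST = { 'g' }
  S → c T S: FIRST = { 'c' }
  S → ε: FIRST = { ε }
Productions for D:
  D → c S F: FIRST = { 'c' }
  D → c: FIRST = { 'c' }
F has only one production, so no FIRST/FIRST conflict is possible there.

Conflict for T: T → D S ) and T → D c
  Overlap: { 'c' }
Conflict for D: D → c S F and D → c
  Overlap: { 'c' }

Answer: Yes. T → D S ')' / T → D c on { 'c' }; D → c S F / D → c on { 'c' }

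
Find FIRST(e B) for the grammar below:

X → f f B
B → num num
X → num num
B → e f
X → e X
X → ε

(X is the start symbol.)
To compute FIRST(e B), process the symbols left to right:
Symbol e is a terminal. Add 'e' and stop.
FIRST(e B) = { 'e' }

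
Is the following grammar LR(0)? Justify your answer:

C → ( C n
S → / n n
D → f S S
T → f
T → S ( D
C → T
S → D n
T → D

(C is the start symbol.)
No. Shift-reduce conflict between [T → D .] and [S → D . n]

Augment with C' → C and build the canonical LR(0) collection (I0 = CLOSURE({[C' → . C]}), then GOTO on every symbol after a dot until no new states appear). It has 19 states:
  I0: { [C → . ( C n], [C → . T], [C' → . C], [D → . f S S], [S → . / n n], [S → . D n], [T → . D], [T → . S ( D], [T → . f] }  — shift
  I1: { [C → ( . C n], [C → . ( C n], [C → . T], [D → . f S S], [S → . / n n], [S → . D n], [T → . D], [T → . S ( D], [T → . f] }  — shift
  I2: { [S → / . n n] }  — shift
  I3: { [C' → C .] }  — accept
  I4: { [S → D . n], [T → D .] }  — shift, reduce
  I5: { [T → S . ( D] }  — shift
  I6: { [C → T .] }  — reduce
  I7: { [D → . f S S], [D → f . S S], [S → . / n n], [S → . D n], [T → f .] }  — shift, reduce
  I8: { [S → D . n] }  — shift
  I9: { [D → . f S S], [D → f S . S], [S → . / n n], [S → . D n] }  — shift
  I10: { [D → . f S S], [D → f . S S], [S → . / n n], [S → . D n] }  — shift
  I11: { [D → f S S .] }  — reduce
  I12: { [S → D n .] }  — reduce
  I13: { [D → . f S S], [T → S ( . D] }  — shift
  I14: { [T → S ( D .] }  — reduce
  I15: { [S → / n . n] }  — shift
  I16: { [S → / n n .] }  — reduce
  I17: { [C → ( C . n] }  — shift
  I18: { [C → ( C n .] }  — reduce

Conflict in state I4:
  Shift-reduce conflict between [T → D .] and [S → D . n]
So the grammar is NOT LR(0).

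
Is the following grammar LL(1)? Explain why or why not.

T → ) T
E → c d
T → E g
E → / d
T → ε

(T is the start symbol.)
Yes, the grammar is LL(1).

A grammar is LL(1) if for each non-terminal N with multiple productions, the predict sets of those productions are pairwise disjoint, where PREDICT(N → α) = (FIRST(α) \ {ε}) ∪ (FOLLOW(N) if α ⇒* ε).

Relevant sets:
  FIRST(E) = { '/', 'c' }
  FOLLOW(T) = { $ }

For T:
  PREDICT(T → ')' T) = { ')' }
  PREDICT(T → E g) = { '/', 'c' }
  PREDICT(T → ε) = { $ }
For E:
  PREDICT(E → c d) = { 'c' }
  PREDICT(E → '/' d) = { '/' }

All predict sets are disjoint. The grammar IS LL(1).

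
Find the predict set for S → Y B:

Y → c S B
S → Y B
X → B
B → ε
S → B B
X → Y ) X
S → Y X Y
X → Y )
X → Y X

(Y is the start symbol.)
{ 'c' }

PREDICT(S → Y B) = (FIRST(RHS) \ {ε}) ∪ (FOLLOW(S) if ε ∈ FIRST(RHS), i.e. RHS ⇒* ε)
FIRST(Y) = { 'c' }
FIRST(Y B) = { 'c' }
ε ∉ FIRST(Y B), so FOLLOW(S) is not added.
PREDICT(S → Y B) = { 'c' }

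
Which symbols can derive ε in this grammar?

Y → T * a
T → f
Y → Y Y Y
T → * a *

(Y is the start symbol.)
There are no ε-productions, so no non-terminal can derive ε.
No non-terminals are nullable.

Answer: None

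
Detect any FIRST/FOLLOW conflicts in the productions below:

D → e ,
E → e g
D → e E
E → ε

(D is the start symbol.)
A FIRST/FOLLOW conflict occurs when a non-terminal N has a nullable alternative N → β (β ⇒* ε) and another alternative N → α with FIRST(α) ∩ FOLLOW(N) ≠ ∅: on such a lookahead the parser cannot decide between expanding α and letting N vanish via β.

Nullable non-terminals: E.

E: nullable alternative(s) E → ε; FOLLOW(E) = { $ }
  E → e g: FIRST \ {ε} = { 'e' } — disjoint from FOLLOW(E)
  E → ε: FIRST \ {ε} = { } — this is the only nullable alternative, skip

D has no nullable alternative, so no FIRST/FOLLOW check is needed there.

No FIRST/FOLLOW conflicts found.

Answer: No FIRST/FOLLOW conflicts.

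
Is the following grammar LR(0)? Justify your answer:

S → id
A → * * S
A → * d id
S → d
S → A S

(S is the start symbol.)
Augment with S' → S and build the canonical LR(0) collection (I0 = CLOSURE({[S' → . S]}), then GOTO on every symbol after a dot until no new states appear). It has 11 states:
  I0: { [A → . * * S], [A → . * d id], [S → . A S], [S → . d], [S → . id], [S' → . S] }  — shift
  I1: { [A → * . * S], [A → * . d id] }  — shift
  I2: { [A → . * * S], [A → . * d id], [S → . A S], [S → . d], [S → . id], [S → A . S] }  — shift
  I3: { [S' → S .] }  — accept
  I4: { [S → d .] }  — reduce
  I5: { [S → id .] }  — reduce
  I6: { [S → A S .] }  — reduce
  I7: { [A → * * . S], [A → . * * S], [A → . * d id], [S → . A S], [S → . d], [S → . id] }  — shift
  I8: { [A → * d . id] }  — shift
  I9: { [A → * d id .] }  — reduce
  I10: { [A → * * S .] }  — reduce

Every state is either a pure shift/goto state or contains exactly one complete item and nothing to shift — no conflicts. The grammar is LR(0).

Answer: Yes, the grammar is LR(0)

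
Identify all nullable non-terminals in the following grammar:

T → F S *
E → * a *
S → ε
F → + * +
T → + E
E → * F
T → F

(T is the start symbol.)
{ 'S' }

A non-terminal is nullable if it can derive ε (the empty string): either it has an ε-production, or it has a production whose right-hand side consists entirely of nullable non-terminals.

ε-productions: S → ε
So S is immediately nullable.
No further non-terminal can be added: every production for the remaining non-terminals contains a terminal or a non-nullable non-terminal.
Nullable = { 'S' }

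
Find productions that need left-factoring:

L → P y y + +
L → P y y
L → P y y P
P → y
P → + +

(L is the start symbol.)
Left-factoring is needed when two productions for the same non-terminal
share a common prefix on the right-hand side.

Productions for L:
  L → P y y + +
  L → P y y
  L → P y y P
Productions for P:
  P → y
  P → + +

Found common prefix 'P y y' in productions for L

Answer: Yes, L has productions with common prefix 'P y y'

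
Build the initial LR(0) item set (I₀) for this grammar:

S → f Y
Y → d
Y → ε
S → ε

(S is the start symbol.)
{ [S → . f Y], [S → .], [S' → . S] }

First, augment the grammar with S' → S
I₀ = CLOSURE({ [S' → . S] }):
  [S' → . S] has the dot before S: add [S → . f Y], [S → .]
No further items can be added.

I₀ = { [S → . f Y], [S → .], [S' → . S] }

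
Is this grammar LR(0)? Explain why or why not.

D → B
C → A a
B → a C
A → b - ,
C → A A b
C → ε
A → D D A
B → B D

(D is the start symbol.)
A grammar is LR(0) if no state in the canonical LR(0) collection has:
  - both a shift item (dot before a terminal) and a complete item (shift-reduce conflict), or
  - two or more complete items (reduce-reduce conflict; the accept item [D' → D .] counts as a complete item here).

Augment with D' → D and build the canonical LR(0) collection (I0 = CLOSURE({[D' → . D]}), then GOTO on every symbol after a dot until no new states appear). It has 16 states:
  I0: { [B → . B D], [B → . a C], [D → . B], [D' → . D] }  — shift
  I1: { [B → . B D], [B → . a C], [B → B . D], [D → . B], [D → B .] }  — shift, reduce
  I2: { [D' → D .] }  — accept
  I3: { [A → . D D A], [A → . b - ,], [B → . B D], [B → . a C], [B → a . C], [C → . A A b], [C → . A a], [C → .], [D → . B] }  — shift, reduce
  I4: { [A → . D D A], [A → . b - ,], [B → . B D], [B → . a C], [C → A . A b], [C → A . a], [D → . B] }  — shift
  I5: { [B → a C .] }  — reduce
  I6: { [A → D . D A], [B → . B D], [B → . a C], [D → . B] }  — shift
  I7: { [A → b . - ,] }  — shift
  I8: { [A → b - . ,] }  — shift
  I9: { [A → b - , .] }  — reduce
  I10: { [A → . D D A], [A → . b - ,], [A → D D . A], [B → . B D], [B → . a C], [D → . B] }  — shift
  I11: { [A → D D A .] }  — reduce
  I12: { [C → A A . b] }  — shift
  I13: { [A → . D D A], [A → . b - ,], [B → . B D], [B → . a C], [B → a . C], [C → . A A b], [C → . A a], [C → .], [C → A a .], [D → . B] }  — shift, 2 reduces
  I14: { [C → A A b .] }  — reduce
  I15: { [B → B D .] }  — reduce

Conflict in state I1:
  Shift-reduce conflict between [D → B .] and [B → . a C]
So the grammar is NOT LR(0).

Answer: No. Shift-reduce conflict between [D → B .] and [B → . a C]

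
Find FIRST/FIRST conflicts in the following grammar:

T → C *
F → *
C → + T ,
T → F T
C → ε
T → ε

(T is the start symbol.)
A FIRST/FIRST conflict occurs when two productions N → α and N → β for the same non-terminal have FIRST(α) ∩ FIRST(β) ≠ ∅ (with ε ∈ FIRST of a nullable right-hand side, so two nullable alternatives also conflict).

FIRST sets of the non-terminals at (or reachable through a nullable prefix from) the front of some alternative:
  FIRST(C) = { '+', ε }
  FIRST(F) = { '*' }

Productions for T:
  T → C *: FIRST = { '*', '+' }
  T → F T: FIRST = { '*' }
  T → ε: FIRST = { ε }
Productions for C:
  C → + T ,: FIRST = { '+' }
  C → ε: FIRST = { ε }
F has only one production, so no FIRST/FIRST conflict is possible there.

Conflict for T: T → C * and T → F T
  Overlap: { '*' }

Answer: Yes. T → C '*' / T → F T on { '*' }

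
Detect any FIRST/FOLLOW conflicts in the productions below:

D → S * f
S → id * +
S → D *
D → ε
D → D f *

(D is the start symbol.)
Nullable non-terminals: D.
FIRST sets used below: FIRST(S) = { '*', 'f', 'id' }, FIRST(D) = { '*', 'f', 'id', ε }

D: nullable alternative(s) D → ε; FOLLOW(D) = { $, '*', 'f' }
  D → S * f: FIRST \ {ε} = { '*', 'f', 'id' } — overlaps FOLLOW(D) on { '*', 'f' }: CONFLICT
  D → ε: FIRST \ {ε} = { } — this is the only nullable alternative, skip
  D → D f *: FIRST \ {ε} = { '*', 'f', 'id' } — overlaps FOLLOW(D) on { '*', 'f' }: CONFLICT

S has no nullable alternative, so no FIRST/FOLLOW check is needed there.

So the grammar has 2 FIRST/FOLLOW conflicts (marked CONFLICT above).

Answer: Yes. D → S '*' f with FOLLOW(D) on { '*', 'f' }; D → D f '*' with FOLLOW(D) on { '*', 'f' }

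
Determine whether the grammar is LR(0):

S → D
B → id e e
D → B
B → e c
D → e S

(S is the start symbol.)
Yes, the grammar is LR(0)

A grammar is LR(0) if no state in the canonical LR(0) collection has:
  - both a shift item (dot before a terminal) and a complete item (shift-reduce conflict), or
  - two or more complete items (reduce-reduce conflict; the accept item [S' → S .] counts as a complete item here).

Augment with S' → S and build the canonical LR(0) collection (I0 = CLOSURE({[S' → . S]}), then GOTO on every symbol after a dot until no new states appear). It has 10 states:
  I0: { [B → . e c], [B → . id e e], [D → . B], [D → . e S], [S → . D], [S' → . S] }  — shift
  I1: { [D → B .] }  — reduce
  I2: { [S → D .] }  — reduce
  I3: { [S' → S .] }  — accept
  I4: { [B → . e c], [B → . id e e], [B → e . c], [D → . B], [D → . e S], [D → e . S], [S → . D] }  — shift
  I5: { [B → id . e e] }  — shift
  I6: { [B → id e . e] }  — shift
  I7: { [B → id e e .] }  — reduce
  I8: { [D → e S .] }  — reduce
  I9: { [B → e c .] }  — reduce

Every state is either a pure shift/goto state or contains exactly one complete item and nothing to shift — no conflicts. The grammar is LR(0).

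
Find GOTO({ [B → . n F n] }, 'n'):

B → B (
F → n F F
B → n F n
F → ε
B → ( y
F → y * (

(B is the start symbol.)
GOTO(I, 'n') = CLOSURE({ [A → αX.β] : [A → α.Xβ] ∈ I, X = 'n' })

Items with dot before 'n', with the dot advanced:
  [B → . n F n] → [B → n . F n]
Closure of the advanced items:
  [B → n . F n] has the dot before F: add [F → . n F F], [F → .], [F → . y * (]

GOTO = { [B → n . F n], [F → . n F F], [F → . y * (], [F → .] }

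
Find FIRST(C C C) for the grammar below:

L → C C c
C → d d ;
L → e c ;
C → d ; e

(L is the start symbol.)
{ 'd' }

FIRST sets of the non-terminals involved (from the grammar, by fixed-point iteration):
  FIRST(C) = { 'd' }

To compute FIRST(C C C), process the symbols left to right:
Symbol C is a non-terminal. Add FIRST(C) \ {ε} = { 'd' }
C is not nullable (ε ∉ FIRST(C)), so stop here.
FIRST(C C C) = { 'd' }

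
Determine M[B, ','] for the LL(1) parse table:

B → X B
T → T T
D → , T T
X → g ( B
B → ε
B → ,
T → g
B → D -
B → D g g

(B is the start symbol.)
B → ε, B → ,, B → D -, B → D g g

To find M[B, ','], we find productions for B where ',' is in the predict set (PREDICT(N → α) = (FIRST(α) \ {ε}) ∪ (FOLLOW(N) if α ⇒* ε)).

Relevant sets:
  FIRST(X) = { 'g' }
  FIRST(D) = { ',' }
  FOLLOW(B) = { $, ',', 'g' }

B → X B: PREDICT = { 'g' }
B → ε: PREDICT = { $, ',', 'g' }
  ',' is in predict set, so this production goes in M[B, ',']
B → ,: PREDICT = { ',' }
  ',' is in predict set, so this production goes in M[B, ',']
B → D -: PREDICT = { ',' }
  ',' is in predict set, so this production goes in M[B, ',']
B → D g g: PREDICT = { ',' }
  ',' is in predict set, so this production goes in M[B, ',']

M[B, ','] = B → ε, B → ,, B → D -, B → D g g  (a multiply-defined cell — the grammar is not LL(1))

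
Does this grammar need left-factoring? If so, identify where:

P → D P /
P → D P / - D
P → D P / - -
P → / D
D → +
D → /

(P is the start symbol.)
Yes, P has productions with common prefix 'D P /'

Left-factoring is needed when two productions for the same non-terminal
share a common prefix on the right-hand side.

Productions for P:
  P → D P /
  P → D P / - D
  P → D P / - -
  P → / D
Productions for D:
  D → +
  D → /

Found common prefix 'D P /' in productions for P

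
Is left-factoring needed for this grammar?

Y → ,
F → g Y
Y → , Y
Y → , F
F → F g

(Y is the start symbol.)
Left-factoring is needed when two productions for the same non-terminal
share a common prefix on the right-hand side.

Productions for Y:
  Y → ,
  Y → , Y
  Y → , F
Productions for F:
  F → g Y
  F → F g

Found common prefix ',' in productions for Y

Answer: Yes, Y has productions with common prefix ','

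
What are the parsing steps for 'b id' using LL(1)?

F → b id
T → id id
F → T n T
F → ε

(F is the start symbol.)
LL(1) parsing maintains a stack (initially the start symbol over $) and the input. At each step: if the stack top is a terminal, match it against the current input token; if it is a non-terminal N, replace it with the RHS of M[N, lookahead] (the unique production whose predict set contains the lookahead).

Stack is shown with the top on the left.

Stack   Input   Action
----------------------
F $     b id $  output F → b id
b id $  b id $  match 'b'
id $    id $    match 'id'
$       $       accept

The string is accepted.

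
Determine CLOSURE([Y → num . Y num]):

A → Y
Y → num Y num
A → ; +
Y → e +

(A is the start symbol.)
Start with: [Y → num . Y num]
  [Y → num . Y num] has the dot before Y: add [Y → . num Y num], [Y → . e +]
No further items can be added.

CLOSURE = { [Y → . e +], [Y → . num Y num], [Y → num . Y num] }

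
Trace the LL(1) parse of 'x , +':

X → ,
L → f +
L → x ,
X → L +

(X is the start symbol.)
LL(1) parsing maintains a stack (initially the start symbol over $) and the input. At each step: if the stack top is a terminal, match it against the current input token; if it is a non-terminal N, replace it with the RHS of M[N, lookahead] (the unique production whose predict set contains the lookahead).

Stack is shown with the top on the left.

Stack    Input    Action
------------------------
X $      x , + $  output X → L +
L + $    x , + $  output L → x ,
x , + $  x , + $  match 'x'
, + $    , + $    match ','
+ $      + $      match '+'
$        $        accept

The string is accepted.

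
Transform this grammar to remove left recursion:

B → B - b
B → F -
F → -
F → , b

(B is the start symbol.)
B → F - B'
B' → - b B'
B' → ε
F → -
F → , b

B is directly left-recursive. The standard transformation for
  A → A α₁ | ... | A α_m | β₁ | ... | β_n
is
  A  → β₁ A' | ... | β_n A'
  A' → α₁ A' | ... | α_m A' | ε

B → F - becomes B → F - B'
B → B - b becomes B' → - b B'
Add B' → ε

Productions for other non-terminals are unchanged:
  F → -
  F → , b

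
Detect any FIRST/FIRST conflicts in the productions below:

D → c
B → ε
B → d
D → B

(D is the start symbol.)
No FIRST/FIRST conflicts.

A FIRST/FIRST conflict occurs when two productions N → α and N → β for the same non-terminal have FIRST(α) ∩ FIRST(β) ≠ ∅ (with ε ∈ FIRST of a nullable right-hand side, so two nullable alternatives also conflict).

FIRST sets of the non-terminals at (or reachable through a nullable prefix from) the front of some alternative:
  FIRST(B) = { 'd', ε }

Productions for D:
  D → c: FIRST = { 'c' }
  D → B: FIRST = { 'd', ε }
Productions for B:
  B → ε: FIRST = { ε }
  B → d: FIRST = { 'd' }

All alternatives of each non-terminal have pairwise disjoint FIRST sets.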